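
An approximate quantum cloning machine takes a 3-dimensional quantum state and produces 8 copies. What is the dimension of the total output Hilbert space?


Output space = H^(tensor 8) where dim(H) = 3
dim = 3^8
= 9 (after 2 factors)
= 27 (after 3 factors)
= 81 (after 4 factors)
= 243 (after 5 factors)
= 729 (after 6 factors)
= 2187 (after 7 factors)
= 6561 (after 8 factors)
= 6561

6561


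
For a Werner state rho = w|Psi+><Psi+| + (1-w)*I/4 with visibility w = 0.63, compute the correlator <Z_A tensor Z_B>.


|Psi+> = (|01> + |10>)/sqrt(2)
For the pure Bell state, <Z_A Z_B> = -1 (Bell-state Pauli correlator).
The maximally-mixed part I/4 has tr(I/4 * P tensor P) = 0 for any traceless Pauli P.
So <Z_A Z_B>_rho = w * (-1) + (1 - w) * 0
= 0.63 * (-1)
= -0.6300

-0.6300


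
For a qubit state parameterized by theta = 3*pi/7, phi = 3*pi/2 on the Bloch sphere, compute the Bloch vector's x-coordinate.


theta = 1.3464, phi = 4.7124
r_x = sin(theta)*cos(phi) = 0.9749 * 0.0000
r_x = 0.0000

0.0000


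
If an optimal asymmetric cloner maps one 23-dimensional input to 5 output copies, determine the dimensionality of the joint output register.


Output space = H^(tensor 5) where dim(H) = 23
dim = 23^5
= 529 (after 2 factors)
= 12167 (after 3 factors)
= 279841 (after 4 factors)
= 6436343 (after 5 factors)
= 6436343

6436343


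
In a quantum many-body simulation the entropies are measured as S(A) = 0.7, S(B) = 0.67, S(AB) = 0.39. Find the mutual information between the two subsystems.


I(A:B) = S(A) + S(B) - S(AB)
= 0.7 + 0.67 - 0.39
= 0.9800

0.9800


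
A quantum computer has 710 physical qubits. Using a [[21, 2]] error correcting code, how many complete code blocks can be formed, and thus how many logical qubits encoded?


Each code block uses 21 physical qubits for 2 logical qubit(s).
Number of complete blocks = floor(710 / 21) = 33
Logical qubits = 33 * 2
= 66

66


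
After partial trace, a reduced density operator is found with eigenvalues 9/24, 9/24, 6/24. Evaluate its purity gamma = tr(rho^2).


tr(rho^2) = sum of eigenvalues squared
= (9/24)^2 + (9/24)^2 + (6/24)^2
= (81 + 81 + 36) / 576
= 198/576
= 0.3438

0.3438


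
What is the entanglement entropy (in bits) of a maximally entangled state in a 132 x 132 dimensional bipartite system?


For a maximally entangled state in d x d:
S = log2(d) = log2(132)
= 7.0444

7.0444


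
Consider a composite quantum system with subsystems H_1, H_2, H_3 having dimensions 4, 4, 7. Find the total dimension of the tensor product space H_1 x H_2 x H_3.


dim(H_1 x H_2 x H_3) = 4 * 4 * 7
= 16 * 7
= 112

112


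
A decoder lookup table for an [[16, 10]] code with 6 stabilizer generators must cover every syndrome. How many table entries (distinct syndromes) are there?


Each stabilizer generator gives a binary (+1 or -1) measurement outcome.
With 6 independent generators:
Total syndromes = 2^6
= 64

64


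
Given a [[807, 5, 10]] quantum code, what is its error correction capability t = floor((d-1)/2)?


Code parameters: [[807, 5, 10]], distance d = 10.
Number of correctable errors = floor((d-1)/2)
= floor((10 - 1)/2)
= floor(9/2)
= 4

4


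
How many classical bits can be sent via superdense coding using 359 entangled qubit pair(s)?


Superdense coding allows 2 classical bits per shared entangled pair.
359 pair(s) -> 2 * 359 = 718 classical bits

718


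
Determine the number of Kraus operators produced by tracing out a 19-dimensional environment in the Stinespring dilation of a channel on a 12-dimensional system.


Tracing out the environment in an orthonormal basis {|i>_E} gives Kraus operators K_i = <i|_E U |0>_E.
Number of Kraus operators = dim(H_env) = d_env
= 19

19


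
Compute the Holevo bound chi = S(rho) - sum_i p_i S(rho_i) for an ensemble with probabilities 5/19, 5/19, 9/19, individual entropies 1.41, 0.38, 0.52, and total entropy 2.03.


chi = S(rho) - sum_i p_i * S(rho_i)
Weighted entropy = 5/19 * 1.41 + 5/19 * 0.38 + 9/19 * 0.52
= 0.7174
chi = 2.03 - 0.7174
= 1.3126

1.3126


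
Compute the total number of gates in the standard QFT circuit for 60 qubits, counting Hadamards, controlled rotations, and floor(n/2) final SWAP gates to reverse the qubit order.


Hadamard gates: 60
Controlled rotations: n*(n-1)/2 = 60*59/2 = 1770
SWAP gates: floor(n/2) = floor(60/2) = 30
Total = 60 + 1770 + 30
= 1860

1860


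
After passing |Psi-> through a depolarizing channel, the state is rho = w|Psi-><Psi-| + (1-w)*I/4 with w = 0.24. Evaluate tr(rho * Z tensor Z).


|Psi-> = (|01> - |10>)/sqrt(2)
For the pure Bell state, <Z_A Z_B> = -1 (Bell-state Pauli correlator).
The maximally-mixed part I/4 has tr(I/4 * P tensor P) = 0 for any traceless Pauli P.
So <Z_A Z_B>_rho = w * (-1) + (1 - w) * 0
= 0.24 * (-1)
= -0.2400

-0.2400


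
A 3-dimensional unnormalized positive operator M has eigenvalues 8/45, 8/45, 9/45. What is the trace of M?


tr(M) = sum of eigenvalues
= 8/45 + 8/45 + 9/45
= 25/45
= 0.5556

0.5556


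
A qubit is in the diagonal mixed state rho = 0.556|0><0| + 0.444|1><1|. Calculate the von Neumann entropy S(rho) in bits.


S = -p*log2(p) - (1-p)*log2(1-p)
p = 0.5560, 1-p = 0.4440
= -0.5560 * log2(0.5560) - 0.4440 * log2(0.4440)
= -(-0.4708) - (-0.5201)
= 0.9909

0.9909


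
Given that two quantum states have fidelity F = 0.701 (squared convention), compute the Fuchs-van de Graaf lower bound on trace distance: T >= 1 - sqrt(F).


Fuchs-van de Graaf (squared-fidelity convention): 1 - sqrt(F) <= T <= sqrt(1 - F).
Lower bound: T >= 1 - sqrt(F)
sqrt(F) = sqrt(0.701) = 0.8373
T >= 1 - 0.8373
T >= 0.1627

0.1627


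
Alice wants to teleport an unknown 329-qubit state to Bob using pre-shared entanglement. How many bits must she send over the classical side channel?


Quantum teleportation requires 2 classical bits per qubit teleported.
329 qubit(s) -> 2 * 329 = 658 classical bits

658


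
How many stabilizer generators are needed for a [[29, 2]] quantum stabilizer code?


For an [[n,k]] stabilizer code:
Number of stabilizer generators = n - k
= 29 - 2
= 27

27


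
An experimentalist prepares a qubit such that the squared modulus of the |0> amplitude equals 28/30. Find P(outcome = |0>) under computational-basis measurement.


|alpha|^2 = 28/30 = 0.9333
|beta|^2 = 1 - 28/30 = 2/30 = 0.0667
P(|0>) = |alpha|^2 = 0.9333

0.9333


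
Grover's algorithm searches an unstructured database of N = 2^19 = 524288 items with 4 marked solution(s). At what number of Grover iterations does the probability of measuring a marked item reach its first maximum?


After j Grover iterations the success probability is P(j) = sin^2((2j+1)*theta), where sin(theta) = sqrt(k/N).
N = 2^19 = 524288, k = 4
sin(theta) = sqrt(k/N) = 0.002762135864
theta = arcsin(sqrt(k/N)) = 0.002762139376 rad
P(j) reaches its first maximum when (2j+1)*theta is as close as possible to pi/2, i.e. j = round(pi/(4*theta) - 1/2).
pi/(4*theta) - 1/2 = 283.8441
(For comparison, the common estimate pi/4 * sqrt(N/k) = 284.3445; the exact maximiser is used here.)
Optimal iterations = 284

284


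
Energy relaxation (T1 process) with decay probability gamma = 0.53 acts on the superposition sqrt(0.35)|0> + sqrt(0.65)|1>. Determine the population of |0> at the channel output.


For amplitude damping with parameter gamma on state sqrt(a)|0> + sqrt(b)|1>:
alpha^2 = 0.35, beta^2 = 0.65
P(|0>) = alpha^2 + gamma * beta^2
= 0.35 + 0.53 * 0.65
= 0.35 + 0.3445
= 0.6945

0.6945


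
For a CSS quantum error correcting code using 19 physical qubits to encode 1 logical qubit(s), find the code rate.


Code rate R = k/n
= 1/19
= 0.0526

0.0526


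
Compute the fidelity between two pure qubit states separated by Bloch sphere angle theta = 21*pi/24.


For states separated by angle theta on Bloch sphere:
F = cos^2(theta/2)
theta = 21*pi/24 = 2.7489
theta/2 = 1.3744
cos(theta/2) = 0.1951
F = 0.0381

0.0381


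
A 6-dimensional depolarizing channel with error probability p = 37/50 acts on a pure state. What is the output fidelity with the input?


F = (1-p) + p/d
= (1 - 0.7400) + 0.7400/6
= 0.2600 + 0.1233
= 0.3833

0.3833


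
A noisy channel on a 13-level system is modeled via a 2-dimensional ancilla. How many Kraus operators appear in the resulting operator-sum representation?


Tracing out the environment in an orthonormal basis {|i>_E} gives Kraus operators K_i = <i|_E U |0>_E.
Number of Kraus operators = dim(H_env) = d_env
= 2

2


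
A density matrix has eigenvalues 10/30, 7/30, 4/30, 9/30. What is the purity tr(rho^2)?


tr(rho^2) = sum of eigenvalues squared
= (10/30)^2 + (7/30)^2 + (4/30)^2 + (9/30)^2
= (100 + 49 + 16 + 81) / 900
= 246/900
= 0.2733

0.2733


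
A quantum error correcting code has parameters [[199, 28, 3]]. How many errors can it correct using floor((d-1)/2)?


Code parameters: [[199, 28, 3]], distance d = 3.
Number of correctable errors = floor((d-1)/2)
= floor((3 - 1)/2)
= floor(2/2)
= 1

1


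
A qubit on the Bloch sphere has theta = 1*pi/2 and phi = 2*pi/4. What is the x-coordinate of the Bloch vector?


theta = 1.5708, phi = 1.5708
r_x = sin(theta)*cos(phi) = 1.0000 * 0.0000
r_x = 0.0000

0.0000


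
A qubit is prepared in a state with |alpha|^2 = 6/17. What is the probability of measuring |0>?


|alpha|^2 = 6/17 = 0.3529
|beta|^2 = 1 - 6/17 = 11/17 = 0.6471
P(|0>) = |alpha|^2 = 0.3529

0.3529


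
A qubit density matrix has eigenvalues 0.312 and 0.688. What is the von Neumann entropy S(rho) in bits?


S = -p*log2(p) - (1-p)*log2(1-p)
p = 0.3120, 1-p = 0.6880
= -0.3120 * log2(0.3120) - 0.6880 * log2(0.6880)
= -(-0.5243) - (-0.3712)
= 0.8955

0.8955


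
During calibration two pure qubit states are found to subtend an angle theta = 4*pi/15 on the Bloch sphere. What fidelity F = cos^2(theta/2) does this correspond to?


For states separated by angle theta on Bloch sphere:
F = cos^2(theta/2)
theta = 4*pi/15 = 0.8378
theta/2 = 0.4189
cos(theta/2) = 0.9135
F = 0.8346

0.8346


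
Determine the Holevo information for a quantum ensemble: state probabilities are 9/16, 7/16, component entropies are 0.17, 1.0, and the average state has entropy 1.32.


chi = S(rho) - sum_i p_i * S(rho_i)
Weighted entropy = 9/16 * 0.17 + 7/16 * 1.0
= 0.5331
chi = 1.32 - 0.5331
= 0.7869

0.7869


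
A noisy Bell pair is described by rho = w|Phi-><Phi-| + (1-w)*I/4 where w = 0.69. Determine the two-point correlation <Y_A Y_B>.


|Phi-> = (|00> - |11>)/sqrt(2)
For the pure Bell state, <Y_A Y_B> = +1 (Bell-state Pauli correlator).
The maximally-mixed part I/4 has tr(I/4 * P tensor P) = 0 for any traceless Pauli P.
So <Y_A Y_B>_rho = w * (+1) + (1 - w) * 0
= 0.69 * (+1)
= 0.6900

0.6900


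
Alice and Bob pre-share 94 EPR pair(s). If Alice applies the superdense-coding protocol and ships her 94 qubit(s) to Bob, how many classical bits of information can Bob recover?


Superdense coding allows 2 classical bits per shared entangled pair.
94 pair(s) -> 2 * 94 = 188 classical bits

188


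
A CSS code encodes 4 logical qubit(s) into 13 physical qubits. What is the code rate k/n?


Code rate R = k/n
= 4/13
= 0.3077

0.3077


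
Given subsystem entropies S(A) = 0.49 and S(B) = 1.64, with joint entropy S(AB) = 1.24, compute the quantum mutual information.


I(A:B) = S(A) + S(B) - S(AB)
= 0.49 + 1.64 - 1.24
= 0.8900

0.8900


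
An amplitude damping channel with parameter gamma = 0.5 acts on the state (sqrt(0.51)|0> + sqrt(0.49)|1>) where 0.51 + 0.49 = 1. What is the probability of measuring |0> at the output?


For amplitude damping with parameter gamma on state sqrt(a)|0> + sqrt(b)|1>:
alpha^2 = 0.51, beta^2 = 0.49
P(|0>) = alpha^2 + gamma * beta^2
= 0.51 + 0.5 * 0.49
= 0.51 + 0.2450
= 0.7550

0.7550


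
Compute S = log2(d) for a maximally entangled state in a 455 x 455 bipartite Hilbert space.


For a maximally entangled state in d x d:
S = log2(d) = log2(455)
= 8.8297

8.8297


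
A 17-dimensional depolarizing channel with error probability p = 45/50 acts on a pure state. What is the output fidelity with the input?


F = (1-p) + p/d
= (1 - 0.9000) + 0.9000/17
= 0.1000 + 0.0529
= 0.1529

0.1529


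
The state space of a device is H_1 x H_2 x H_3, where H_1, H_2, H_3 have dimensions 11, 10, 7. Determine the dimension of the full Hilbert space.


dim(H_1 x H_2 x H_3) = 11 * 10 * 7
= 110 * 7
= 770

770


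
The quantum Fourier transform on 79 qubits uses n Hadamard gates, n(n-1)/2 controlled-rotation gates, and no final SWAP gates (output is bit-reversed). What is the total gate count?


Hadamard gates: 79
Controlled rotations: n*(n-1)/2 = 79*78/2 = 3081
SWAP gates: 0 (omitted)
Total = 79 + 3081
= 3160

3160


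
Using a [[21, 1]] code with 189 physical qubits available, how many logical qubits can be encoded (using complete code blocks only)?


Each code block uses 21 physical qubits for 1 logical qubit(s).
Number of complete blocks = floor(189 / 21) = 9
Logical qubits = 9 * 1
= 9

9


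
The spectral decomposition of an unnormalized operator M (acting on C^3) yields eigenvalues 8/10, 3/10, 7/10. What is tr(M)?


tr(M) = sum of eigenvalues
= 8/10 + 3/10 + 7/10
= 18/10
= 1.8000

1.8000


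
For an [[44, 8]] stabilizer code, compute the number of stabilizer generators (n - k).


For an [[n,k]] stabilizer code:
Number of stabilizer generators = n - k
= 44 - 8
= 36

36


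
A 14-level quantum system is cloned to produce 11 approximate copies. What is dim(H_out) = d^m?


Output space = H^(tensor 11) where dim(H) = 14
dim = 14^11
= 196 (after 2 factors)
= 2744 (after 3 factors)
= 38416 (after 4 factors)
= 537824 (after 5 factors)
= 7529536 (after 6 factors)
= 105413504 (after 7 factors)
= 1475789056 (after 8 factors)
= 20661046784 (after 9 factors)
= 289254654976 (after 10 factors)
= 4049565169664 (after 11 factors)
= 4049565169664

4049565169664


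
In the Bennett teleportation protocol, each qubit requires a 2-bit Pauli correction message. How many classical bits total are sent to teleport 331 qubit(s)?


Quantum teleportation requires 2 classical bits per qubit teleported.
331 qubit(s) -> 2 * 331 = 662 classical bits

662


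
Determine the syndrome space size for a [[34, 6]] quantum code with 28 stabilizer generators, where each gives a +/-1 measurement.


Each stabilizer generator gives a binary (+1 or -1) measurement outcome.
With 28 independent generators:
Total syndromes = 2^28
= 268435456

268435456


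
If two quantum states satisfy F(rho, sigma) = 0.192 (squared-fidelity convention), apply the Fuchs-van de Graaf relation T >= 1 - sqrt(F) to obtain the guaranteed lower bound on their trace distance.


Fuchs-van de Graaf (squared-fidelity convention): 1 - sqrt(F) <= T <= sqrt(1 - F).
Lower bound: T >= 1 - sqrt(F)
sqrt(F) = sqrt(0.192) = 0.4382
T >= 1 - 0.4382
T >= 0.5618

0.5618


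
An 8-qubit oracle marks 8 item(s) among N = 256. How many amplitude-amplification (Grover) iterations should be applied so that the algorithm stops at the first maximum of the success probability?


After j Grover iterations the success probability is P(j) = sin^2((2j+1)*theta), where sin(theta) = sqrt(k/N).
N = 2^8 = 256, k = 8
sin(theta) = sqrt(k/N) = 0.1767766953
theta = arcsin(sqrt(k/N)) = 0.1777106008 rad
P(j) reaches its first maximum when (2j+1)*theta is as close as possible to pi/2, i.e. j = round(pi/(4*theta) - 1/2).
pi/(4*theta) - 1/2 = 3.9195
(For comparison, the common estimate pi/4 * sqrt(N/k) = 4.4429; the exact maximiser is used here.)
Optimal iterations = 4

4


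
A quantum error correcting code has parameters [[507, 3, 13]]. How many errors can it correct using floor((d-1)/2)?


Code parameters: [[507, 3, 13]], distance d = 13.
Number of correctable errors = floor((d-1)/2)
= floor((13 - 1)/2)
= floor(12/2)
= 6

6


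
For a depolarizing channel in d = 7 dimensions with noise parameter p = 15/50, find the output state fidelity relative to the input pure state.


F = (1-p) + p/d
= (1 - 0.3000) + 0.3000/7
= 0.7000 + 0.0429
= 0.7429

0.7429


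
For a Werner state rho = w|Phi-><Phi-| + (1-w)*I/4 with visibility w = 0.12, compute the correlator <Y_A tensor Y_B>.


|Phi-> = (|00> - |11>)/sqrt(2)
For the pure Bell state, <Y_A Y_B> = +1 (Bell-state Pauli correlator).
The maximally-mixed part I/4 has tr(I/4 * P tensor P) = 0 for any traceless Pauli P.
So <Y_A Y_B>_rho = w * (+1) + (1 - w) * 0
= 0.12 * (+1)
= 0.1200

0.1200


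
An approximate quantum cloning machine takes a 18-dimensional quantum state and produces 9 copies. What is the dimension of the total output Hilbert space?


Output space = H^(tensor 9) where dim(H) = 18
dim = 18^9
= 324 (after 2 factors)
= 5832 (after 3 factors)
= 104976 (after 4 factors)
= 1889568 (after 5 factors)
= 34012224 (after 6 factors)
= 612220032 (after 7 factors)
= 11019960576 (after 8 factors)
= 198359290368 (after 9 factors)
= 198359290368

198359290368


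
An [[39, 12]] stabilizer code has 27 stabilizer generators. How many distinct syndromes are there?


Each stabilizer generator gives a binary (+1 or -1) measurement outcome.
With 27 independent generators:
Total syndromes = 2^27
= 134217728

134217728


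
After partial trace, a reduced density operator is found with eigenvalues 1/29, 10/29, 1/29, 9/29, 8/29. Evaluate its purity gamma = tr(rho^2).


tr(rho^2) = sum of eigenvalues squared
= (1/29)^2 + (10/29)^2 + (1/29)^2 + (9/29)^2 + (8/29)^2
= (1 + 100 + 1 + 81 + 64) / 841
= 247/841
= 0.2937

0.2937


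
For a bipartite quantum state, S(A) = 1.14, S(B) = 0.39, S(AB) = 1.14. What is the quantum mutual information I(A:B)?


I(A:B) = S(A) + S(B) - S(AB)
= 1.14 + 0.39 - 1.14
= 0.3900

0.3900


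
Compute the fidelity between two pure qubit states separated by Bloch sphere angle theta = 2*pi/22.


For states separated by angle theta on Bloch sphere:
F = cos^2(theta/2)
theta = 2*pi/22 = 0.2856
theta/2 = 0.1428
cos(theta/2) = 0.9898
F = 0.9797

0.9797


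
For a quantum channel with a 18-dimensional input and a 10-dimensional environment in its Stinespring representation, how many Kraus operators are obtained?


Tracing out the environment in an orthonormal basis {|i>_E} gives Kraus operators K_i = <i|_E U |0>_E.
Number of Kraus operators = dim(H_env) = d_env
= 10

10


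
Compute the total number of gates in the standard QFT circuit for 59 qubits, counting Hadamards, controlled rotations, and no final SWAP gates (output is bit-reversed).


Hadamard gates: 59
Controlled rotations: n*(n-1)/2 = 59*58/2 = 1711
SWAP gates: 0 (omitted)
Total = 59 + 1711
= 1770

1770


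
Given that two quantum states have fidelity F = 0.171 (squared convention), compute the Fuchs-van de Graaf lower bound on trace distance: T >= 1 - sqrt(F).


Fuchs-van de Graaf (squared-fidelity convention): 1 - sqrt(F) <= T <= sqrt(1 - F).
Lower bound: T >= 1 - sqrt(F)
sqrt(F) = sqrt(0.171) = 0.4135
T >= 1 - 0.4135
T >= 0.5865

0.5865


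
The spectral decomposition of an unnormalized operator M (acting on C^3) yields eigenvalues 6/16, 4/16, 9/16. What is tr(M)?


tr(M) = sum of eigenvalues
= 6/16 + 4/16 + 9/16
= 19/16
= 1.1875

1.1875


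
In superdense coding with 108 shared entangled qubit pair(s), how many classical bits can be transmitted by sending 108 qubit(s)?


Superdense coding allows 2 classical bits per shared entangled pair.
108 pair(s) -> 2 * 108 = 216 classical bits

216


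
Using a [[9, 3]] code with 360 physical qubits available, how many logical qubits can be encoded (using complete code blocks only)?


Each code block uses 9 physical qubits for 3 logical qubit(s).
Number of complete blocks = floor(360 / 9) = 40
Logical qubits = 40 * 3
= 120

120


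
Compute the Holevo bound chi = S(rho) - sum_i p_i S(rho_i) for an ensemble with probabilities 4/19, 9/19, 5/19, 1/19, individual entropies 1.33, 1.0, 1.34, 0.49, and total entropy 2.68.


chi = S(rho) - sum_i p_i * S(rho_i)
Weighted entropy = 4/19 * 1.33 + 9/19 * 1.0 + 5/19 * 1.34 + 1/19 * 0.49
= 1.1321
chi = 2.68 - 1.1321
= 1.5479

1.5479


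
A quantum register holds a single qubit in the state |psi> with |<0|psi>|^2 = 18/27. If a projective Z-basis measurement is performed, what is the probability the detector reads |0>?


|alpha|^2 = 18/27 = 0.6667
|beta|^2 = 1 - 18/27 = 9/27 = 0.3333
P(|0>) = |alpha|^2 = 0.6667

0.6667


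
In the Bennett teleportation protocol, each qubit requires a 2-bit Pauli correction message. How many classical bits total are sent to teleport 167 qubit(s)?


Quantum teleportation requires 2 classical bits per qubit teleported.
167 qubit(s) -> 2 * 167 = 334 classical bits

334


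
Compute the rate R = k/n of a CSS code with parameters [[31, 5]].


Code rate R = k/n
= 5/31
= 0.1613

0.1613


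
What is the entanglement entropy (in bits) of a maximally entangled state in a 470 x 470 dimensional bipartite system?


For a maximally entangled state in d x d:
S = log2(d) = log2(470)
= 8.8765

8.8765


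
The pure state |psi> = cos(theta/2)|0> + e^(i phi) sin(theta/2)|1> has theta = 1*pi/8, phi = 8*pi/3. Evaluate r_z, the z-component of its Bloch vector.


theta = 0.3927, phi = 8.3776
r_z = cos(theta) = 0.9239

0.9239


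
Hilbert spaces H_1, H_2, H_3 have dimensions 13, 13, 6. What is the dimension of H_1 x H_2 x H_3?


dim(H_1 x H_2 x H_3) = 13 * 13 * 6
= 169 * 6
= 1014

1014


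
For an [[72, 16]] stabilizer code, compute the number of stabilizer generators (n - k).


For an [[n,k]] stabilizer code:
Number of stabilizer generators = n - k
= 72 - 16
= 56

56


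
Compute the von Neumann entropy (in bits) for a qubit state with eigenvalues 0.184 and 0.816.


S = -p*log2(p) - (1-p)*log2(1-p)
p = 0.1840, 1-p = 0.8160
= -0.1840 * log2(0.1840) - 0.8160 * log2(0.8160)
= -(-0.4494) - (-0.2394)
= 0.6887

0.6887


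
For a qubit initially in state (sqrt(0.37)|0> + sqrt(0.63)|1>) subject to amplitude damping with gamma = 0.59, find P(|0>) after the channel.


For amplitude damping with parameter gamma on state sqrt(a)|0> + sqrt(b)|1>:
alpha^2 = 0.37, beta^2 = 0.63
P(|0>) = alpha^2 + gamma * beta^2
= 0.37 + 0.59 * 0.63
= 0.37 + 0.3717
= 0.7417

0.7417


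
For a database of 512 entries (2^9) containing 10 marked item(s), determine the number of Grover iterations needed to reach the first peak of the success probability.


After j Grover iterations the success probability is P(j) = sin^2((2j+1)*theta), where sin(theta) = sqrt(k/N).
N = 2^9 = 512, k = 10
sin(theta) = sqrt(k/N) = 0.1397542486
theta = arcsin(sqrt(k/N)) = 0.1402132233 rad
P(j) reaches its first maximum when (2j+1)*theta is as close as possible to pi/2, i.e. j = round(pi/(4*theta) - 1/2).
pi/(4*theta) - 1/2 = 5.1015
(For comparison, the common estimate pi/4 * sqrt(N/k) = 5.6199; the exact maximiser is used here.)
Optimal iterations = 5

5


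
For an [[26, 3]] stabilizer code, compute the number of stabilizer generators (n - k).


For an [[n,k]] stabilizer code:
Number of stabilizer generators = n - k
= 26 - 3
= 23

23


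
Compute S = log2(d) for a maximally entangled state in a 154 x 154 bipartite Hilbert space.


For a maximally entangled state in d x d:
S = log2(d) = log2(154)
= 7.2668

7.2668


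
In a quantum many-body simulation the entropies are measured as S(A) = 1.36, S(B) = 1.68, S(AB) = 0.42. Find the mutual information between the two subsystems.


I(A:B) = S(A) + S(B) - S(AB)
= 1.36 + 1.68 - 0.42
= 2.6200

2.6200


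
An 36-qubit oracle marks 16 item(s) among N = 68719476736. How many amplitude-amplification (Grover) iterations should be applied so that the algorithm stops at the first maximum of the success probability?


After j Grover iterations the success probability is P(j) = sin^2((2j+1)*theta), where sin(theta) = sqrt(k/N).
N = 2^36 = 68719476736, k = 16
sin(theta) = sqrt(k/N) = 1.525878906e-05
theta = arcsin(sqrt(k/N)) = 1.525878906e-05 rad
P(j) reaches its first maximum when (2j+1)*theta is as close as possible to pi/2, i.e. j = round(pi/(4*theta) - 1/2).
pi/(4*theta) - 1/2 = 51471.3540
(For comparison, the common estimate pi/4 * sqrt(N/k) = 51471.8540; the exact maximiser is used here.)
Optimal iterations = 51471

51471


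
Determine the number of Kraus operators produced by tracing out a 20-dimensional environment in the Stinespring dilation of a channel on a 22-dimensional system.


Tracing out the environment in an orthonormal basis {|i>_E} gives Kraus operators K_i = <i|_E U |0>_E.
Number of Kraus operators = dim(H_env) = d_env
= 20

20


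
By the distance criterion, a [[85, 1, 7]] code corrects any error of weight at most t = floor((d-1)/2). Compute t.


Code parameters: [[85, 1, 7]], distance d = 7.
Number of correctable errors = floor((d-1)/2)
= floor((7 - 1)/2)
= floor(6/2)
= 3

3


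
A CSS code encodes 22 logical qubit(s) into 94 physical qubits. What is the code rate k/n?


Code rate R = k/n
= 22/94
= 0.2340

0.2340


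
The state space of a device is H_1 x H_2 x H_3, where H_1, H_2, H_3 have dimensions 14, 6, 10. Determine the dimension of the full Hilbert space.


dim(H_1 x H_2 x H_3) = 14 * 6 * 10
= 84 * 10
= 840

840


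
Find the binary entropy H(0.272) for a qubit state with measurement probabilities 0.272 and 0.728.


S = -p*log2(p) - (1-p)*log2(1-p)
p = 0.2720, 1-p = 0.7280
= -0.2720 * log2(0.2720) - 0.7280 * log2(0.7280)
= -(-0.5109) - (-0.3334)
= 0.8443

0.8443


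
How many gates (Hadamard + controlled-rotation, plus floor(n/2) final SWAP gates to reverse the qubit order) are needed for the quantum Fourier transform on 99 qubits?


Hadamard gates: 99
Controlled rotations: n*(n-1)/2 = 99*98/2 = 4851
SWAP gates: floor(n/2) = floor(99/2) = 49
Total = 99 + 4851 + 49
= 4999

4999


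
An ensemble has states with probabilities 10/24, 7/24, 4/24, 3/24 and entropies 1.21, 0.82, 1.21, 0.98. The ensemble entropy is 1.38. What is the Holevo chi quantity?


chi = S(rho) - sum_i p_i * S(rho_i)
Weighted entropy = 10/24 * 1.21 + 7/24 * 0.82 + 4/24 * 1.21 + 3/24 * 0.98
= 1.0675
chi = 1.38 - 1.0675
= 0.3125

0.3125


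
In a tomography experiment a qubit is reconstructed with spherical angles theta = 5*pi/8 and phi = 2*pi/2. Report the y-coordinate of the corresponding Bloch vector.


theta = 1.9635, phi = 3.1416
r_y = sin(theta)*sin(phi) = 0.9239 * 0.0000
r_y = 0.0000

0.0000


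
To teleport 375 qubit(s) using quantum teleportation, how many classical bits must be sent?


Quantum teleportation requires 2 classical bits per qubit teleported.
375 qubit(s) -> 2 * 375 = 750 classical bits

750


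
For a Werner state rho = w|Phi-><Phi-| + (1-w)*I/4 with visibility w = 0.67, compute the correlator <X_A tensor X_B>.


|Phi-> = (|00> - |11>)/sqrt(2)
For the pure Bell state, <X_A X_B> = -1 (Bell-state Pauli correlator).
The maximally-mixed part I/4 has tr(I/4 * P tensor P) = 0 for any traceless Pauli P.
So <X_A X_B>_rho = w * (-1) + (1 - w) * 0
= 0.67 * (-1)
= -0.6700

-0.6700


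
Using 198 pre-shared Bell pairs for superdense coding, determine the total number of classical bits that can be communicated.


Superdense coding allows 2 classical bits per shared entangled pair.
198 pair(s) -> 2 * 198 = 396 classical bits

396


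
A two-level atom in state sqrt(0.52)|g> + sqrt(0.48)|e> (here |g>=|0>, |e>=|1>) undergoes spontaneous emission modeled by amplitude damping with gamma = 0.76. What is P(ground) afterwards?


For amplitude damping with parameter gamma on state sqrt(a)|0> + sqrt(b)|1>:
alpha^2 = 0.52, beta^2 = 0.48
P(|0>) = alpha^2 + gamma * beta^2
= 0.52 + 0.76 * 0.48
= 0.52 + 0.3648
= 0.8848

0.8848


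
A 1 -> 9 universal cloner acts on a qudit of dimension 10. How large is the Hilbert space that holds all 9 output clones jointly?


Output space = H^(tensor 9) where dim(H) = 10
dim = 10^9
= 100 (after 2 factors)
= 1000 (after 3 factors)
= 10000 (after 4 factors)
= 100000 (after 5 factors)
= 1000000 (after 6 factors)
= 10000000 (after 7 factors)
= 100000000 (after 8 factors)
= 1000000000 (after 9 factors)
= 1000000000

1000000000


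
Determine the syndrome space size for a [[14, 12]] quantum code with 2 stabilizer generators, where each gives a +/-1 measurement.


Each stabilizer generator gives a binary (+1 or -1) measurement outcome.
With 2 independent generators:
Total syndromes = 2^2
= 4

4


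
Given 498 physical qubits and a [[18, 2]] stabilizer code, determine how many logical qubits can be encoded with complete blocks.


Each code block uses 18 physical qubits for 2 logical qubit(s).
Number of complete blocks = floor(498 / 18) = 27
Logical qubits = 27 * 2
= 54

54


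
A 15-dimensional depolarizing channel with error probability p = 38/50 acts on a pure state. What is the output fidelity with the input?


F = (1-p) + p/d
= (1 - 0.7600) + 0.7600/15
= 0.2400 + 0.0507
= 0.2907

0.2907


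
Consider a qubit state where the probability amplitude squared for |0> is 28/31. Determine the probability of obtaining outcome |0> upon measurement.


|alpha|^2 = 28/31 = 0.9032
|beta|^2 = 1 - 28/31 = 3/31 = 0.0968
P(|0>) = |alpha|^2 = 0.9032

0.9032


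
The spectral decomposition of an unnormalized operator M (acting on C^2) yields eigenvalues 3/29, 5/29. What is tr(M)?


tr(M) = sum of eigenvalues
= 3/29 + 5/29
= 8/29
= 0.2759

0.2759


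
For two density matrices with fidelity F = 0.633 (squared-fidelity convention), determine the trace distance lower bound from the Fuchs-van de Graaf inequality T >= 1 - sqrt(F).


Fuchs-van de Graaf (squared-fidelity convention): 1 - sqrt(F) <= T <= sqrt(1 - F).
Lower bound: T >= 1 - sqrt(F)
sqrt(F) = sqrt(0.633) = 0.7956
T >= 1 - 0.7956
T >= 0.2044

0.2044


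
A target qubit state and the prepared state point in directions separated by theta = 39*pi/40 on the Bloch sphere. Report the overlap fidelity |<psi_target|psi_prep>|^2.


For states separated by angle theta on Bloch sphere:
F = cos^2(theta/2)
theta = 39*pi/40 = 3.0631
theta/2 = 1.5315
cos(theta/2) = 0.0393
F = 0.0015

0.0015


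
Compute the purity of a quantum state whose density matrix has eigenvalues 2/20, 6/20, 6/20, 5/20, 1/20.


tr(rho^2) = sum of eigenvalues squared
= (2/20)^2 + (6/20)^2 + (6/20)^2 + (5/20)^2 + (1/20)^2
= (4 + 36 + 36 + 25 + 1) / 400
= 102/400
= 0.2550

0.2550


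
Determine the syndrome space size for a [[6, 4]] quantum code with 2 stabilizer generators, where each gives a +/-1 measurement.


Each stabilizer generator gives a binary (+1 or -1) measurement outcome.
With 2 independent generators:
Total syndromes = 2^2
= 4

4


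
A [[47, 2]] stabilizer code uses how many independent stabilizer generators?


For an [[n,k]] stabilizer code:
Number of stabilizer generators = n - k
= 47 - 2
= 45

45


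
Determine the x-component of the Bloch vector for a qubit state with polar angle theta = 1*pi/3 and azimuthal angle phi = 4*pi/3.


theta = 1.0472, phi = 4.1888
r_x = sin(theta)*cos(phi) = 0.8660 * -0.5000
r_x = -0.4330

-0.4330


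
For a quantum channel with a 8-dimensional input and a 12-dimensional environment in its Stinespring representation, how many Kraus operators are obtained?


Tracing out the environment in an orthonormal basis {|i>_E} gives Kraus operators K_i = <i|_E U |0>_E.
Number of Kraus operators = dim(H_env) = d_env
= 12

12


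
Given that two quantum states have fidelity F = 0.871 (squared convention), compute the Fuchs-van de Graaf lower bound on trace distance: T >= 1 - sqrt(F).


Fuchs-van de Graaf (squared-fidelity convention): 1 - sqrt(F) <= T <= sqrt(1 - F).
Lower bound: T >= 1 - sqrt(F)
sqrt(F) = sqrt(0.871) = 0.9333
T >= 1 - 0.9333
T >= 0.0667

0.0667


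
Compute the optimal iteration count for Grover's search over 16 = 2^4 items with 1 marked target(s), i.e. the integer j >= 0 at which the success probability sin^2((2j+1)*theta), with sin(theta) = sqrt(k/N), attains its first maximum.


After j Grover iterations the success probability is P(j) = sin^2((2j+1)*theta), where sin(theta) = sqrt(k/N).
N = 2^4 = 16, k = 1
sin(theta) = sqrt(k/N) = 0.25
theta = arcsin(sqrt(k/N)) = 0.2526802551 rad
P(j) reaches its first maximum when (2j+1)*theta is as close as possible to pi/2, i.e. j = round(pi/(4*theta) - 1/2).
pi/(4*theta) - 1/2 = 2.6083
(For comparison, the common estimate pi/4 * sqrt(N/k) = 3.1416; the exact maximiser is used here.)
Optimal iterations = 3

3


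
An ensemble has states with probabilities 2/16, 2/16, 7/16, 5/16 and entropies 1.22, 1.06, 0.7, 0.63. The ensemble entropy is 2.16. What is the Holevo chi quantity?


chi = S(rho) - sum_i p_i * S(rho_i)
Weighted entropy = 2/16 * 1.22 + 2/16 * 1.06 + 7/16 * 0.7 + 5/16 * 0.63
= 0.7881
chi = 2.16 - 0.7881
= 1.3719

1.3719


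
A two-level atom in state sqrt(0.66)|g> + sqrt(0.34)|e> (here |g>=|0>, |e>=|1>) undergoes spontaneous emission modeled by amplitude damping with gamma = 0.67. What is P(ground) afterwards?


For amplitude damping with parameter gamma on state sqrt(a)|0> + sqrt(b)|1>:
alpha^2 = 0.66, beta^2 = 0.34
P(|0>) = alpha^2 + gamma * beta^2
= 0.66 + 0.67 * 0.34
= 0.66 + 0.2278
= 0.8878

0.8878


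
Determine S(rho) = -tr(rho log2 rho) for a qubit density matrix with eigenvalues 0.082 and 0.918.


S = -p*log2(p) - (1-p)*log2(1-p)
p = 0.0820, 1-p = 0.9180
= -0.0820 * log2(0.0820) - 0.9180 * log2(0.9180)
= -(-0.2959) - (-0.1133)
= 0.4092

0.4092


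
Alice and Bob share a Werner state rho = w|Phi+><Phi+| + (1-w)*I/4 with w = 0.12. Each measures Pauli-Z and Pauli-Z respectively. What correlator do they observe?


|Phi+> = (|00> + |11>)/sqrt(2)
For the pure Bell state, <Z_A Z_B> = +1 (Bell-state Pauli correlator).
The maximally-mixed part I/4 has tr(I/4 * P tensor P) = 0 for any traceless Pauli P.
So <Z_A Z_B>_rho = w * (+1) + (1 - w) * 0
= 0.12 * (+1)
= 0.1200

0.1200


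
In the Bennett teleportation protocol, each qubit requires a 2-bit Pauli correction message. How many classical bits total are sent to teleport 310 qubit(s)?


Quantum teleportation requires 2 classical bits per qubit teleported.
310 qubit(s) -> 2 * 310 = 620 classical bits

620


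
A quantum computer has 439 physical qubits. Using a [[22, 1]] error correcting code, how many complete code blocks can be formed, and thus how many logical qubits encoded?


Each code block uses 22 physical qubits for 1 logical qubit(s).
Number of complete blocks = floor(439 / 22) = 19
Logical qubits = 19 * 1
= 19

19


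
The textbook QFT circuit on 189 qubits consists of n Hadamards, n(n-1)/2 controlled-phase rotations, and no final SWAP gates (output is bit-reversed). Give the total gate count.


Hadamard gates: 189
Controlled rotations: n*(n-1)/2 = 189*188/2 = 17766
SWAP gates: 0 (omitted)
Total = 189 + 17766
= 17955

17955


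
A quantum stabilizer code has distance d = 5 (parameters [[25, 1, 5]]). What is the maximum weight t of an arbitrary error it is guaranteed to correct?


Code parameters: [[25, 1, 5]], distance d = 5.
Number of correctable errors = floor((d-1)/2)
= floor((5 - 1)/2)
= floor(4/2)
= 2

2


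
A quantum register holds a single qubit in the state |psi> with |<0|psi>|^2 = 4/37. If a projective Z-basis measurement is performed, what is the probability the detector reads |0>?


|alpha|^2 = 4/37 = 0.1081
|beta|^2 = 1 - 4/37 = 33/37 = 0.8919
P(|0>) = |alpha|^2 = 0.1081

0.1081


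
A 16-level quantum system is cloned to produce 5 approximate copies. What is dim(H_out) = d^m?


Output space = H^(tensor 5) where dim(H) = 16
dim = 16^5
= 256 (after 2 factors)
= 4096 (after 3 factors)
= 65536 (after 4 factors)
= 1048576 (after 5 factors)
= 1048576

1048576


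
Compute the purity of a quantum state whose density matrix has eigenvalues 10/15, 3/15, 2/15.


tr(rho^2) = sum of eigenvalues squared
= (10/15)^2 + (3/15)^2 + (2/15)^2
= (100 + 9 + 4) / 225
= 113/225
= 0.5022

0.5022


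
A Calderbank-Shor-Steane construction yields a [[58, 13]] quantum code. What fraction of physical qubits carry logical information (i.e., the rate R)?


Code rate R = k/n
= 13/58
= 0.2241

0.2241


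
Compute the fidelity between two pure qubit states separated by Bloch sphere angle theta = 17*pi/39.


For states separated by angle theta on Bloch sphere:
F = cos^2(theta/2)
theta = 17*pi/39 = 1.3694
theta/2 = 0.6847
cos(theta/2) = 0.7746
F = 0.6000

0.6000


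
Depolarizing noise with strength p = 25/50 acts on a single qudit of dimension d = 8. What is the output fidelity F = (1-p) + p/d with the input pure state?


F = (1-p) + p/d
= (1 - 0.5000) + 0.5000/8
= 0.5000 + 0.0625
= 0.5625

0.5625


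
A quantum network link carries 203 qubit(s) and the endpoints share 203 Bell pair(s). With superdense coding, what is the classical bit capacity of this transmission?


Superdense coding allows 2 classical bits per shared entangled pair.
203 pair(s) -> 2 * 203 = 406 classical bits

406


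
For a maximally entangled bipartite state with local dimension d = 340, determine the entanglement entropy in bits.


For a maximally entangled state in d x d:
S = log2(d) = log2(340)
= 8.4094

8.4094


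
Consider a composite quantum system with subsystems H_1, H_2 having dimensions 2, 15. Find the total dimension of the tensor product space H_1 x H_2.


dim(H_1 x H_2) = 2 * 15
= 30

30


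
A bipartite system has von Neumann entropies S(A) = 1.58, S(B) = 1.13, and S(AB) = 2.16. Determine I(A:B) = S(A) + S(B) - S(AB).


I(A:B) = S(A) + S(B) - S(AB)
= 1.58 + 1.13 - 2.16
= 0.5500

0.5500


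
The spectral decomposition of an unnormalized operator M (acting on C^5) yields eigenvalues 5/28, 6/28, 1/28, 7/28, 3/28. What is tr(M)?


tr(M) = sum of eigenvalues
= 5/28 + 6/28 + 1/28 + 7/28 + 3/28
= 22/28
= 0.7857

0.7857


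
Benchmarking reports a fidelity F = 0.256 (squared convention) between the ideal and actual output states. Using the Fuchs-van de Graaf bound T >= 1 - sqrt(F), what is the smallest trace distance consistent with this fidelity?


Fuchs-van de Graaf (squared-fidelity convention): 1 - sqrt(F) <= T <= sqrt(1 - F).
Lower bound: T >= 1 - sqrt(F)
sqrt(F) = sqrt(0.256) = 0.5060
T >= 1 - 0.5060
T >= 0.4940

0.4940


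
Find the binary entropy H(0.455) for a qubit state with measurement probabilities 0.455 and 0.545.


S = -p*log2(p) - (1-p)*log2(1-p)
p = 0.4550, 1-p = 0.5450
= -0.4550 * log2(0.4550) - 0.5450 * log2(0.5450)
= -(-0.5169) - (-0.4772)
= 0.9941

0.9941


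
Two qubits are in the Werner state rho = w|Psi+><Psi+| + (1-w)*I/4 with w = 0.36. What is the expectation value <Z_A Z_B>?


|Psi+> = (|01> + |10>)/sqrt(2)
For the pure Bell state, <Z_A Z_B> = -1 (Bell-state Pauli correlator).
The maximally-mixed part I/4 has tr(I/4 * P tensor P) = 0 for any traceless Pauli P.
So <Z_A Z_B>_rho = w * (-1) + (1 - w) * 0
= 0.36 * (-1)
= -0.3600

-0.3600


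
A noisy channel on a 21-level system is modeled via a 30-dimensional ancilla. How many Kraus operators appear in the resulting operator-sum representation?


Tracing out the environment in an orthonormal basis {|i>_E} gives Kraus operators K_i = <i|_E U |0>_E.
Number of Kraus operators = dim(H_env) = d_env
= 30

30


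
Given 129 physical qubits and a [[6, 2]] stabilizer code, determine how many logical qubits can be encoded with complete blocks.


Each code block uses 6 physical qubits for 2 logical qubit(s).
Number of complete blocks = floor(129 / 6) = 21
Logical qubits = 21 * 2
= 42

42


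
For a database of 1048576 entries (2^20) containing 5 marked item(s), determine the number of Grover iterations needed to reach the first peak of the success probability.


After j Grover iterations the success probability is P(j) = sin^2((2j+1)*theta), where sin(theta) = sqrt(k/N).
N = 2^20 = 1048576, k = 5
sin(theta) = sqrt(k/N) = 0.002183660134
theta = arcsin(sqrt(k/N)) = 0.00218366187 rad
P(j) reaches its first maximum when (2j+1)*theta is as close as possible to pi/2, i.e. j = round(pi/(4*theta) - 1/2).
pi/(4*theta) - 1/2 = 359.1702
(For comparison, the common estimate pi/4 * sqrt(N/k) = 359.6705; the exact maximiser is used here.)
Optimal iterations = 359

359
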